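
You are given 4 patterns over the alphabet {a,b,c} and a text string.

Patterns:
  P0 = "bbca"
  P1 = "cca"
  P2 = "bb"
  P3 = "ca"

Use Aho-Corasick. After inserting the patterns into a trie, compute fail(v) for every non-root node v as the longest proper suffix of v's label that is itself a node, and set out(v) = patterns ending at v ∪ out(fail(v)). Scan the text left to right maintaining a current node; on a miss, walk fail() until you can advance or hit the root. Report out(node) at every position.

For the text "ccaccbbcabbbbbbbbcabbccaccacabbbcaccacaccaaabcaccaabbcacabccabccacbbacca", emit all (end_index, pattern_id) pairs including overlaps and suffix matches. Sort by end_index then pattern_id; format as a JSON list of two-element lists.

Build:
Trie nodes:
  0='ε' goto b→1 c→5
  1='b' goto b→2
  2='bb' goto c→3  ←P2
  3='bbc' goto a→4
  4='bbca' goto ·  ←P0
  5='c' goto a→8 c→6
  6='cc' goto a→7
  7='cca' goto ·  ←P1
  8='ca' goto ·  ←P3

BFS fail/out derivation:
  fail(1) 'b': from fail(0)=0 chase 'b': 0 ⇒ 0;  out=∅∪out(0)=∅
  fail(5) 'c': from fail(0)=0 chase 'c': 0 ⇒ 0;  out=∅∪out(0)=∅
  fail(2) 'bb': from fail(1)=0 chase 'b': 0 ⇒ 1;  out={2}∪out(1)={2}
  fail(6) 'cc': from fail(5)=0 chase 'c': 0 ⇒ 5;  out=∅∪out(5)=∅
  fail(8) 'ca': from fail(5)=0 chase 'a': 0 ⇒ 0;  out={3}∪out(0)={3}
  fail(3) 'bbc': from fail(2)=1 chase 'c': 1→0 ⇒ 5;  out=∅∪out(5)=∅
  fail(7) 'cca': from fail(6)=5 chase 'a': 5 ⇒ 8;  out={1}∪out(8)={1,3}
  fail(4) 'bbca': from fail(3)=5 chase 'a': 5 ⇒ 8;  out={0}∪out(8)={0,3}

Text stream:
i=0 'c': node 0→5
i=1 'c': node 5→6
i=2 'a': node 6→7  emit P1@[0:2],P3@[1:2]
i=3 'c': node 7→5 (via fail)
i=4 'c': node 5→6
i=5 'b': node 6→1 (via fail)
i=6 'b': node 1→2  emit P2@[5:6]
i=7 'c': node 2→3
i=8 'a': node 3→4  emit P0@[5:8],P3@[7:8]
i=9 'b': node 4→1 (via fail)
i=10 'b': node 1→2  emit P2@[9:10]
i=11 'b': node 2→2 (via fail)  emit P2@[10:11]
i=12 'b': node 2→2 (via fail)  emit P2@[11:12]
i=13 'b': node 2→2 (via fail)  emit P2@[12:13]
i=14 'b': node 2→2 (via fail)  emit P2@[13:14]
i=15 'b': node 2→2 (via fail)  emit P2@[14:15]
i=16 'b': node 2→2 (via fail)  emit P2@[15:16]
i=17 'c': node 2→3
i=18 'a': node 3→4  emit P0@[15:18],P3@[17:18]
i=19 'b': node 4→1 (via fail)
i=20 'b': node 1→2  emit P2@[19:20]
i=21 'c': node 2→3
i=22 'c': node 3→6 (via fail)
i=23 'a': node 6→7  emit P1@[21:23],P3@[22:23]
i=24 'c': node 7→5 (via fail)
i=25 'c': node 5→6
i=26 'a': node 6→7  emit P1@[24:26],P3@[25:26]
i=27 'c': node 7→5 (via fail)
i=28 'a': node 5→8  emit P3@[27:28]
i=29 'b': node 8→1 (via fail)
i=30 'b': node 1→2  emit P2@[29:30]
i=31 'b': node 2→2 (via fail)  emit P2@[30:31]
i=32 'c': node 2→3
i=33 'a': node 3→4  emit P0@[30:33],P3@[32:33]
i=34 'c': node 4→5 (via fail)
i=35 'c': node 5→6
i=36 'a': node 6→7  emit P1@[34:36],P3@[35:36]
i=37 'c': node 7→5 (via fail)
i=38 'a': node 5→8  emit P3@[37:38]
i=39 'c': node 8→5 (via fail)
i=40 'c': node 5→6
i=41 'a': node 6→7  emit P1@[39:41],P3@[40:41]
i=42 'a': node 7→0 (via fail)
i=43 'a': node 0→0
i=44 'b': node 0→1
i=45 'c': node 1→5 (via fail)
i=46 'a': node 5→8  emit P3@[45:46]
i=47 'c': node 8→5 (via fail)
i=48 'c': node 5→6
i=49 'a': node 6→7  emit P1@[47:49],P3@[48:49]
i=50 'a': node 7→0 (via fail)
i=51 'b': node 0→1
i=52 'b': node 1→2  emit P2@[51:52]
i=53 'c': node 2→3
i=54 'a': node 3→4  emit P0@[51:54],P3@[53:54]
i=55 'c': node 4→5 (via fail)
i=56 'a': node 5→8  emit P3@[55:56]
i=57 'b': node 8→1 (via fail)
i=58 'c': node 1→5 (via fail)
i=59 'c': node 5→6
i=60 'a': node 6→7  emit P1@[58:60],P3@[59:60]
i=61 'b': node 7→1 (via fail)
i=62 'c': node 1→5 (via fail)
i=63 'c': node 5→6
i=64 'a': node 6→7  emit P1@[62:64],P3@[63:64]
i=65 'c': node 7→5 (via fail)
i=66 'b': node 5→1 (via fail)
i=67 'b': node 1→2  emit P2@[66:67]
i=68 'a': node 2→0 (via fail)
i=69 'c': node 0→5
i=70 'c': node 5→6
i=71 'a': node 6→7  emit P1@[69:71],P3@[70:71]

Matches: [[2,1],[2,3],[6,2],[8,0],[8,3],[10,2],[11,2],[12,2],[13,2],[14,2],[15,2],[16,2],[18,0],[18,3],[20,2],[23,1],[23,3],[26,1],[26,3],[28,3],[30,2],[31,2],[33,0],[33,3],[36,1],[36,3],[38,3],[41,1],[41,3],[46,3],[49,1],[49,3],[52,2],[54,0],[54,3],[56,3],[60,1],[60,3],[64,1],[64,3],[67,2],[71,1],[71,3]]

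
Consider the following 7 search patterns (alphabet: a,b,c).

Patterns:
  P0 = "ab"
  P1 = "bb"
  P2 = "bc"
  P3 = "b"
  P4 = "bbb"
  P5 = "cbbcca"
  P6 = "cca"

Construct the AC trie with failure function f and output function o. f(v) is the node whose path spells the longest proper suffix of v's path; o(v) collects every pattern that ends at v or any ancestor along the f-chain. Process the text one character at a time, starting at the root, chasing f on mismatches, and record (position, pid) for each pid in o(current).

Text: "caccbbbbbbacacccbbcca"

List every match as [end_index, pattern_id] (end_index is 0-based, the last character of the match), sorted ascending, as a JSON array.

Build automaton:
Trie (insert patterns):
  n0 'ε': a→1 b→3 c→7
  n1 'a': b→2
  n2 'ab': ·  [P0 ends]
  n3 'b': b→4 c→5  [P3 ends]
  n4 'bb': b→6  [P1 ends]
  n5 'bc': ·  [P2 ends]
  n6 'bbb': ·  [P4 ends]
  n7 'c': b→8 c→13
  n8 'cb': b→9
  n9 'cbb': c→10
  n10 'cbbc': c→11
  n11 'cbbcc': a→12
  n12 'cbbcca': ·  [P5 ends]
  n13 'cc': a→14
  n14 'cca': ·  [P6 ends]

Failure links (BFS by depth):
  n1('a'): parent n0 fail=0; on 'a' 0 → fail=0;  out ∅∪∅=∅
  n3('b'): parent n0 fail=0; on 'b' 0 → fail=0;  out {3}∪∅={3}
  n7('c'): parent n0 fail=0; on 'c' 0 → fail=0;  out ∅∪∅=∅
  n2('ab'): parent n1 fail=0; on 'b' 0 → fail=3;  out {0}∪{3}={0,3}
  n4('bb'): parent n3 fail=0; on 'b' 0 → fail=3;  out {1}∪{3}={1,3}
  n5('bc'): parent n3 fail=0; on 'c' 0 → fail=7;  out {2}∪∅={2}
  n8('cb'): parent n7 fail=0; on 'b' 0 → fail=3;  out ∅∪{3}={3}
  n13('cc'): parent n7 fail=0; on 'c' 0 → fail=7;  out ∅∪∅=∅
  n6('bbb'): parent n4 fail=3; on 'b' 3 → fail=4;  out {4}∪{1,3}={1,3,4}
  n9('cbb'): parent n8 fail=3; on 'b' 3 → fail=4;  out ∅∪{1,3}={1,3}
  n14('cca'): parent n13 fail=7; on 'a' 7→0 → fail=1;  out {6}∪∅={6}
  n10('cbbc'): parent n9 fail=4; on 'c' 4→3 → fail=5;  out ∅∪{2}={2}
  n11('cbbcc'): parent n10 fail=5; on 'c' 5→7 → fail=13;  out ∅∪∅=∅
  n12('cbbcca'): parent n11 fail=13; on 'a' 13 → fail=14;  out {5}∪{6}={5,6}

Scan:
[0] read 'c'  n0⇒n7
[1] read 'a'  n7⇒n1 (via fail)
[2] read 'c'  n1⇒n7 (via fail)
[3] read 'c'  n7⇒n13
[4] read 'b'  n13⇒n8 (via fail)  → match P3@[4:4]
[5] read 'b'  n8⇒n9  → match P1@[4:5],P3@[5:5]
[6] read 'b'  n9⇒n6 (via fail)  → match P1@[5:6],P3@[6:6],P4@[4:6]
[7] read 'b'  n6⇒n6 (via fail)  → match P1@[6:7],P3@[7:7],P4@[5:7]
[8] read 'b'  n6⇒n6 (via fail)  → match P1@[7:8],P3@[8:8],P4@[6:8]
[9] read 'b'  n6⇒n6 (via fail)  → match P1@[8:9],P3@[9:9],P4@[7:9]
[10] read 'a'  n6⇒n1 (via fail)
[11] read 'c'  n1⇒n7 (via fail)
[12] read 'a'  n7⇒n1 (via fail)
[13] read 'c'  n1⇒n7 (via fail)
[14] read 'c'  n7⇒n13
[15] read 'c'  n13⇒n13 (via fail)
[16] read 'b'  n13⇒n8 (via fail)  → match P3@[16:16]
[17] read 'b'  n8⇒n9  → match P1@[16:17],P3@[17:17]
[18] read 'c'  n9⇒n10  → match P2@[17:18]
[19] read 'c'  n10⇒n11
[20] read 'a'  n11⇒n12  → match P5@[15:20],P6@[18:20]

All matches (sorted): [[4,3],[5,1],[5,3],[6,1],[6,3],[6,4],[7,1],[7,3],[7,4],[8,1],[8,3],[8,4],[9,1],[9,3],[9,4],[16,3],[17,1],[17,3],[18,2],[20,5],[20,6]]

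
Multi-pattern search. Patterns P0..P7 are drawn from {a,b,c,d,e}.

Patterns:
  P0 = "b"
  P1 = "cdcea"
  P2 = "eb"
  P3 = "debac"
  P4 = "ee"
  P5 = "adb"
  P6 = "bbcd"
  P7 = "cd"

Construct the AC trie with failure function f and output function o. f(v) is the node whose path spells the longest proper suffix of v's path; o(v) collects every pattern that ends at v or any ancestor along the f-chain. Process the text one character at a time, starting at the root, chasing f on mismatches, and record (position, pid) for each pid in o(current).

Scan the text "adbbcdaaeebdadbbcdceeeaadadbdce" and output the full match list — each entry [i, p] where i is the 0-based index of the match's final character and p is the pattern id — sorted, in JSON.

Construct AC machine:
Trie (insert patterns):
  n0 'ε': a→15 b→1 c→2 d→9 e→7
  n1 'b': b→18  [P0 ends]
  n2 'c': d→3
  n3 'cd': c→4  [P7 ends]
  n4 'cdc': e→5
  n5 'cdce': a→6
  n6 'cdcea': ·  [P1 ends]
  n7 'e': b→8 e→14
  n8 'eb': ·  [P2 ends]
  n9 'd': e→10
  n10 'de': b→11
  n11 'deb': a→12
  n12 'deba': c→13
  n13 'debac': ·  [P3 ends]
  n14 'ee': ·  [P4 ends]
  n15 'a': d→16
  n16 'ad': b→17
  n17 'adb': ·  [P5 ends]
  n18 'bb': c→19
  n19 'bbc': d→20
  n20 'bbcd': ·  [P6 ends]

Failure links (BFS by depth):
  fail(1) 'b': from fail(0)=0 chase 'b': 0 ⇒ 0;  out={0}∪out(0)={0}
  fail(2) 'c': from fail(0)=0 chase 'c': 0 ⇒ 0;  out=∅∪out(0)=∅
  fail(7) 'e': from fail(0)=0 chase 'e': 0 ⇒ 0;  out=∅∪out(0)=∅
  fail(9) 'd': from fail(0)=0 chase 'd': 0 ⇒ 0;  out=∅∪out(0)=∅
  fail(15) 'a': from fail(0)=0 chase 'a': 0 ⇒ 0;  out=∅∪out(0)=∅
  fail(3) 'cd': from fail(2)=0 chase 'd': 0 ⇒ 9;  out={7}∪out(9)={7}
  fail(8) 'eb': from fail(7)=0 chase 'b': 0 ⇒ 1;  out={2}∪out(1)={0,2}
  fail(10) 'de': from fail(9)=0 chase 'e': 0 ⇒ 7;  out=∅∪out(7)=∅
  fail(14) 'ee': from fail(7)=0 chase 'e': 0 ⇒ 7;  out={4}∪out(7)={4}
  fail(16) 'ad': from fail(15)=0 chase 'd': 0 ⇒ 9;  out=∅∪out(9)=∅
  fail(18) 'bb': from fail(1)=0 chase 'b': 0 ⇒ 1;  out=∅∪out(1)={0}
  fail(4) 'cdc': from fail(3)=9 chase 'c': 9→0 ⇒ 2;  out=∅∪out(2)=∅
  fail(11) 'deb': from fail(10)=7 chase 'b': 7 ⇒ 8;  out=∅∪out(8)={0,2}
  fail(17) 'adb': from fail(16)=9 chase 'b': 9→0 ⇒ 1;  out={5}∪out(1)={0,5}
  fail(19) 'bbc': from fail(18)=1 chase 'c': 1→0 ⇒ 2;  out=∅∪out(2)=∅
  fail(5) 'cdce': from fail(4)=2 chase 'e': 2→0 ⇒ 7;  out=∅∪out(7)=∅
  fail(12) 'deba': from fail(11)=8 chase 'a': 8→1→0 ⇒ 15;  out=∅∪out(15)=∅
  fail(20) 'bbcd': from fail(19)=2 chase 'd': 2 ⇒ 3;  out={6}∪out(3)={6,7}
  fail(6) 'cdcea': from fail(5)=7 chase 'a': 7→0 ⇒ 15;  out={1}∪out(15)={1}
  fail(13) 'debac': from fail(12)=15 chase 'c': 15→0 ⇒ 2;  out={3}∪out(2)={3}

Run:
i=0 'a': node 0→15
i=1 'd': node 15→16
i=2 'b': node 16→17  ** P0@[2:2],P5@[0:2]
i=3 'b': node 17→18 ·f  ** P0@[3:3]
i=4 'c': node 18→19
i=5 'd': node 19→20  ** P6@[2:5],P7@[4:5]
i=6 'a': node 20→15 ·f
i=7 'a': node 15→15 ·f
i=8 'e': node 15→7 ·f
i=9 'e': node 7→14  ** P4@[8:9]
i=10 'b': node 14→8 ·f  ** P0@[10:10],P2@[9:10]
i=11 'd': node 8→9 ·f
i=12 'a': node 9→15 ·f
i=13 'd': node 15→16
i=14 'b': node 16→17  ** P0@[14:14],P5@[12:14]
i=15 'b': node 17→18 ·f  ** P0@[15:15]
i=16 'c': node 18→19
i=17 'd': node 19→20  ** P6@[14:17],P7@[16:17]
i=18 'c': node 20→4 ·f
i=19 'e': node 4→5
i=20 'e': node 5→14 ·f  ** P4@[19:20]
i=21 'e': node 14→14 ·f  ** P4@[20:21]
i=22 'a': node 14→15 ·f
i=23 'a': node 15→15 ·f
i=24 'd': node 15→16
i=25 'a': node 16→15 ·f
i=26 'd': node 15→16
i=27 'b': node 16→17  ** P0@[27:27],P5@[25:27]
i=28 'd': node 17→9 ·f
i=29 'c': node 9→2 ·f
i=30 'e': node 2→7 ·f

All matches (sorted): [[2,0],[2,5],[3,0],[5,6],[5,7],[9,4],[10,0],[10,2],[14,0],[14,5],[15,0],[17,6],[17,7],[20,4],[21,4],[27,0],[27,5]]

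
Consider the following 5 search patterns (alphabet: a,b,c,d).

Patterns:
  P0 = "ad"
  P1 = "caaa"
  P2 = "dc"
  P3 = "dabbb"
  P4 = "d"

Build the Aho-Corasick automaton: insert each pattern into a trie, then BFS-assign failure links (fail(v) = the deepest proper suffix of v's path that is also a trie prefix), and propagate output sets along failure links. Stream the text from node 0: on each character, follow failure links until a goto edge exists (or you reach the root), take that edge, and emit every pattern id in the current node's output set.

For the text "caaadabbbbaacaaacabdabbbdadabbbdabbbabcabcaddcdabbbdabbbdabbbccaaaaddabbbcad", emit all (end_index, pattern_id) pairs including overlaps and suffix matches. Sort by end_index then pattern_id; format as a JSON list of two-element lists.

Build automaton:
Trie (insert patterns):
  n0 'ε': a→1 c→3 d→7
  n1 'a': d→2
  n2 'ad': ·  [P0 ends]
  n3 'c': a→4
  n4 'ca': a→5
  n5 'caa': a→6
  n6 'caaa': ·  [P1 ends]
  n7 'd': a→9 c→8  [P4 ends]
  n8 'dc': ·  [P2 ends]
  n9 'da': b→10
  n10 'dab': b→11
  n11 'dabb': b→12
  n12 'dabbb': ·  [P3 ends]

BFS fail/out derivation:
  fail(1) 'a': from fail(0)=0 chase 'a': 0 ⇒ 0;  out=∅∪out(0)=∅
  fail(3) 'c': from fail(0)=0 chase 'c': 0 ⇒ 0;  out=∅∪out(0)=∅
  fail(7) 'd': from fail(0)=0 chase 'd': 0 ⇒ 0;  out={4}∪out(0)={4}
  fail(2) 'ad': from fail(1)=0 chase 'd': 0 ⇒ 7;  out={0}∪out(7)={0,4}
  fail(4) 'ca': from fail(3)=0 chase 'a': 0 ⇒ 1;  out=∅∪out(1)=∅
  fail(8) 'dc': from fail(7)=0 chase 'c': 0 ⇒ 3;  out={2}∪out(3)={2}
  fail(9) 'da': from fail(7)=0 chase 'a': 0 ⇒ 1;  out=∅∪out(1)=∅
  fail(5) 'caa': from fail(4)=1 chase 'a': 1→0 ⇒ 1;  out=∅∪out(1)=∅
  fail(10) 'dab': from fail(9)=1 chase 'b': 1→0 ⇒ 0;  out=∅∪out(0)=∅
  fail(6) 'caaa': from fail(5)=1 chase 'a': 1→0 ⇒ 1;  out={1}∪out(1)={1}
  fail(11) 'dabb': from fail(10)=0 chase 'b': 0 ⇒ 0;  out=∅∪out(0)=∅
  fail(12) 'dabbb': from fail(11)=0 chase 'b': 0 ⇒ 0;  out={3}∪out(0)={3}

Scan:
[0] read 'c'  n0⇒n3
[1] read 'a'  n3⇒n4
[2] read 'a'  n4⇒n5
[3] read 'a'  n5⇒n6  ** P1@[0:3]
[4] read 'd'  n6⇒n2 (via fail)  ** P0@[3:4],P4@[4:4]
[5] read 'a'  n2⇒n9 (via fail)
[6] read 'b'  n9⇒n10
[7] read 'b'  n10⇒n11
[8] read 'b'  n11⇒n12  ** P3@[4:8]
[9] read 'b'  n12⇒n0 (via fail)
[10] read 'a'  n0⇒n1
[11] read 'a'  n1⇒n1 (via fail)
[12] read 'c'  n1⇒n3 (via fail)
[13] read 'a'  n3⇒n4
[14] read 'a'  n4⇒n5
[15] read 'a'  n5⇒n6  ** P1@[12:15]
[16] read 'c'  n6⇒n3 (via fail)
[17] read 'a'  n3⇒n4
[18] read 'b'  n4⇒n0 (via fail)
[19] read 'd'  n0⇒n7  ** P4@[19:19]
[20] read 'a'  n7⇒n9
[21] read 'b'  n9⇒n10
[22] read 'b'  n10⇒n11
[23] read 'b'  n11⇒n12  ** P3@[19:23]
[24] read 'd'  n12⇒n7 (via fail)  ** P4@[24:24]
[25] read 'a'  n7⇒n9
[26] read 'd'  n9⇒n2 (via fail)  ** P0@[25:26],P4@[26:26]
[27] read 'a'  n2⇒n9 (via fail)
[28] read 'b'  n9⇒n10
[29] read 'b'  n10⇒n11
[30] read 'b'  n11⇒n12  ** P3@[26:30]
[31] read 'd'  n12⇒n7 (via fail)  ** P4@[31:31]
[32] read 'a'  n7⇒n9
[33] read 'b'  n9⇒n10
[34] read 'b'  n10⇒n11
[35] read 'b'  n11⇒n12  ** P3@[31:35]
[36] read 'a'  n12⇒n1 (via fail)
[37] read 'b'  n1⇒n0 (via fail)
[38] read 'c'  n0⇒n3
[39] read 'a'  n3⇒n4
[40] read 'b'  n4⇒n0 (via fail)
[41] read 'c'  n0⇒n3
[42] read 'a'  n3⇒n4
[43] read 'd'  n4⇒n2 (via fail)  ** P0@[42:43],P4@[43:43]
[44] read 'd'  n2⇒n7 (via fail)  ** P4@[44:44]
[45] read 'c'  n7⇒n8  ** P2@[44:45]
[46] read 'd'  n8⇒n7 (via fail)  ** P4@[46:46]
[47] read 'a'  n7⇒n9
[48] read 'b'  n9⇒n10
[49] read 'b'  n10⇒n11
[50] read 'b'  n11⇒n12  ** P3@[46:50]
[51] read 'd'  n12⇒n7 (via fail)  ** P4@[51:51]
[52] read 'a'  n7⇒n9
[53] read 'b'  n9⇒n10
[54] read 'b'  n10⇒n11
[55] read 'b'  n11⇒n12  ** P3@[51:55]
[56] read 'd'  n12⇒n7 (via fail)  ** P4@[56:56]
[57] read 'a'  n7⇒n9
[58] read 'b'  n9⇒n10
[59] read 'b'  n10⇒n11
[60] read 'b'  n11⇒n12  ** P3@[56:60]
[61] read 'c'  n12⇒n3 (via fail)
[62] read 'c'  n3⇒n3 (via fail)
[63] read 'a'  n3⇒n4
[64] read 'a'  n4⇒n5
[65] read 'a'  n5⇒n6  ** P1@[62:65]
[66] read 'a'  n6⇒n1 (via fail)
[67] read 'd'  n1⇒n2  ** P0@[66:67],P4@[67:67]
[68] read 'd'  n2⇒n7 (via fail)  ** P4@[68:68]
[69] read 'a'  n7⇒n9
[70] read 'b'  n9⇒n10
[71] read 'b'  n10⇒n11
[72] read 'b'  n11⇒n12  ** P3@[68:72]
[73] read 'c'  n12⇒n3 (via fail)
[74] read 'a'  n3⇒n4
[75] read 'd'  n4⇒n2 (via fail)  ** P0@[74:75],P4@[75:75]

All matches (sorted): [[3,1],[4,0],[4,4],[8,3],[15,1],[19,4],[23,3],[24,4],[26,0],[26,4],[30,3],[31,4],[35,3],[43,0],[43,4],[44,4],[45,2],[46,4],[50,3],[51,4],[55,3],[56,4],[60,3],[65,1],[67,0],[67,4],[68,4],[72,3],[75,0],[75,4]]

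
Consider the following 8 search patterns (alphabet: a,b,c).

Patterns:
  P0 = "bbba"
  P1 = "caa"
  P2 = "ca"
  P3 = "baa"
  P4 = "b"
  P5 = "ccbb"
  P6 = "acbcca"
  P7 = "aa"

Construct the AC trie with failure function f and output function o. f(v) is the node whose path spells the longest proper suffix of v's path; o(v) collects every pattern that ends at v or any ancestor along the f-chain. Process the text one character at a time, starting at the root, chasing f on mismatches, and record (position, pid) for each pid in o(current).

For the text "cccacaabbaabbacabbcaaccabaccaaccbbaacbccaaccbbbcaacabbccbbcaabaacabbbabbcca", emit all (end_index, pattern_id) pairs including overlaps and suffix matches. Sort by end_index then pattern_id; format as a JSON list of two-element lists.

Construct AC machine:
Trie (insert patterns):
  n0 'ε': a→13 b→1 c→5
  n1 'b': a→8 b→2  [P4 ends]
  n2 'bb': b→3
  n3 'bbb': a→4
  n4 'bbba': ·  [P0 ends]
  n5 'c': a→6 c→10
  n6 'ca': a→7  [P2 ends]
  n7 'caa': ·  [P1 ends]
  n8 'ba': a→9
  n9 'baa': ·  [P3 ends]
  n10 'cc': b→11
  n11 'ccb': b→12
  n12 'ccbb': ·  [P5 ends]
  n13 'a': a→19 c→14
  n14 'ac': b→15
  n15 'acb': c→16
  n16 'acbc': c→17
  n17 'acbcc': a→18
  n18 'acbcca': ·  [P6 ends]
  n19 'aa': ·  [P7 ends]

Failure links (BFS by depth):
  fail(1) 'b': from fail(0)=0 chase 'b': 0 ⇒ 0;  out={4}∪out(0)={4}
  fail(5) 'c': from fail(0)=0 chase 'c': 0 ⇒ 0;  out=∅∪out(0)=∅
  fail(13) 'a': from fail(0)=0 chase 'a': 0 ⇒ 0;  out=∅∪out(0)=∅
  fail(2) 'bb': from fail(1)=0 chase 'b': 0 ⇒ 1;  out=∅∪out(1)={4}
  fail(6) 'ca': from fail(5)=0 chase 'a': 0 ⇒ 13;  out={2}∪out(13)={2}
  fail(8) 'ba': from fail(1)=0 chase 'a': 0 ⇒ 13;  out=∅∪out(13)=∅
  fail(10) 'cc': from fail(5)=0 chase 'c': 0 ⇒ 5;  out=∅∪out(5)=∅
  fail(14) 'ac': from fail(13)=0 chase 'c': 0 ⇒ 5;  out=∅∪out(5)=∅
  fail(19) 'aa': from fail(13)=0 chase 'a': 0 ⇒ 13;  out={7}∪out(13)={7}
  fail(3) 'bbb': from fail(2)=1 chase 'b': 1 ⇒ 2;  out=∅∪out(2)={4}
  fail(7) 'caa': from fail(6)=13 chase 'a': 13 ⇒ 19;  out={1}∪out(19)={1,7}
  fail(9) 'baa': from fail(8)=13 chase 'a': 13 ⇒ 19;  out={3}∪out(19)={3,7}
  fail(11) 'ccb': from fail(10)=5 chase 'b': 5→0 ⇒ 1;  out=∅∪out(1)={4}
  fail(15) 'acb': from fail(14)=5 chase 'b': 5→0 ⇒ 1;  out=∅∪out(1)={4}
  fail(4) 'bbba': from fail(3)=2 chase 'a': 2→1 ⇒ 8;  out={0}∪out(8)={0}
  fail(12) 'ccbb': from fail(11)=1 chase 'b': 1 ⇒ 2;  out={5}∪out(2)={4,5}
  fail(16) 'acbc': from fail(15)=1 chase 'c': 1→0 ⇒ 5;  out=∅∪out(5)=∅
  fail(17) 'acbcc': from fail(16)=5 chase 'c': 5 ⇒ 10;  out=∅∪out(10)=∅
  fail(18) 'acbcca': from fail(17)=10 chase 'a': 10→5 ⇒ 6;  out={6}∪out(6)={2,6}

Text stream:
[0] read 'c'  n0⇒n5
[1] read 'c'  n5⇒n10
[2] read 'c'  n10⇒n10 (fail-walked)
[3] read 'a'  n10⇒n6 (fail-walked)  ** P2@[2:3]
[4] read 'c'  n6⇒n14 (fail-walked)
[5] read 'a'  n14⇒n6 (fail-walked)  ** P2@[4:5]
[6] read 'a'  n6⇒n7  ** P1@[4:6],P7@[5:6]
[7] read 'b'  n7⇒n1 (fail-walked)  ** P4@[7:7]
[8] read 'b'  n1⇒n2  ** P4@[8:8]
[9] read 'a'  n2⇒n8 (fail-walked)
[10] read 'a'  n8⇒n9  ** P3@[8:10],P7@[9:10]
[11] read 'b'  n9⇒n1 (fail-walked)  ** P4@[11:11]
[12] read 'b'  n1⇒n2  ** P4@[12:12]
[13] read 'a'  n2⇒n8 (fail-walked)
[14] read 'c'  n8⇒n14 (fail-walked)
[15] read 'a'  n14⇒n6 (fail-walked)  ** P2@[14:15]
[16] read 'b'  n6⇒n1 (fail-walked)  ** P4@[16:16]
[17] read 'b'  n1⇒n2  ** P4@[17:17]
[18] read 'c'  n2⇒n5 (fail-walked)
[19] read 'a'  n5⇒n6  ** P2@[18:19]
[20] read 'a'  n6⇒n7  ** P1@[18:20],P7@[19:20]
[21] read 'c'  n7⇒n14 (fail-walked)
[22] read 'c'  n14⇒n10 (fail-walked)
[23] read 'a'  n10⇒n6 (fail-walked)  ** P2@[22:23]
[24] read 'b'  n6⇒n1 (fail-walked)  ** P4@[24:24]
[25] read 'a'  n1⇒n8
[26] read 'c'  n8⇒n14 (fail-walked)
[27] read 'c'  n14⇒n10 (fail-walked)
[28] read 'a'  n10⇒n6 (fail-walked)  ** P2@[27:28]
[29] read 'a'  n6⇒n7  ** P1@[27:29],P7@[28:29]
[30] read 'c'  n7⇒n14 (fail-walked)
[31] read 'c'  n14⇒n10 (fail-walked)
[32] read 'b'  n10⇒n11  ** P4@[32:32]
[33] read 'b'  n11⇒n12  ** P4@[33:33],P5@[30:33]
[34] read 'a'  n12⇒n8 (fail-walked)
[35] read 'a'  n8⇒n9  ** P3@[33:35],P7@[34:35]
[36] read 'c'  n9⇒n14 (fail-walked)
[37] read 'b'  n14⇒n15  ** P4@[37:37]
[38] read 'c'  n15⇒n16
[39] read 'c'  n16⇒n17
[40] read 'a'  n17⇒n18  ** P2@[39:40],P6@[35:40]
[41] read 'a'  n18⇒n7 (fail-walked)  ** P1@[39:41],P7@[40:41]
[42] read 'c'  n7⇒n14 (fail-walked)
[43] read 'c'  n14⇒n10 (fail-walked)
[44] read 'b'  n10⇒n11  ** P4@[44:44]
[45] read 'b'  n11⇒n12  ** P4@[45:45],P5@[42:45]
[46] read 'b'  n12⇒n3 (fail-walked)  ** P4@[46:46]
[47] read 'c'  n3⇒n5 (fail-walked)
[48] read 'a'  n5⇒n6  ** P2@[47:48]
[49] read 'a'  n6⇒n7  ** P1@[47:49],P7@[48:49]
[50] read 'c'  n7⇒n14 (fail-walked)
[51] read 'a'  n14⇒n6 (fail-walked)  ** P2@[50:51]
[52] read 'b'  n6⇒n1 (fail-walked)  ** P4@[52:52]
[53] read 'b'  n1⇒n2  ** P4@[53:53]
[54] read 'c'  n2⇒n5 (fail-walked)
[55] read 'c'  n5⇒n10
[56] read 'b'  n10⇒n11  ** P4@[56:56]
[57] read 'b'  n11⇒n12  ** P4@[57:57],P5@[54:57]
[58] read 'c'  n12⇒n5 (fail-walked)
[59] read 'a'  n5⇒n6  ** P2@[58:59]
[60] read 'a'  n6⇒n7  ** P1@[58:60],P7@[59:60]
[61] read 'b'  n7⇒n1 (fail-walked)  ** P4@[61:61]
[62] read 'a'  n1⇒n8
[63] read 'a'  n8⇒n9  ** P3@[61:63],P7@[62:63]
[64] read 'c'  n9⇒n14 (fail-walked)
[65] read 'a'  n14⇒n6 (fail-walked)  ** P2@[64:65]
[66] read 'b'  n6⇒n1 (fail-walked)  ** P4@[66:66]
[67] read 'b'  n1⇒n2  ** P4@[67:67]
[68] read 'b'  n2⇒n3  ** P4@[68:68]
[69] read 'a'  n3⇒n4  ** P0@[66:69]
[70] read 'b'  n4⇒n1 (fail-walked)  ** P4@[70:70]
[71] read 'b'  n1⇒n2  ** P4@[71:71]
[72] read 'c'  n2⇒n5 (fail-walked)
[73] read 'c'  n5⇒n10
[74] read 'a'  n10⇒n6 (fail-walked)  ** P2@[73:74]

All matches (sorted): [[3,2],[5,2],[6,1],[6,7],[7,4],[8,4],[10,3],[10,7],[11,4],[12,4],[15,2],[16,4],[17,4],[19,2],[20,1],[20,7],[23,2],[24,4],[28,2],[29,1],[29,7],[32,4],[33,4],[33,5],[35,3],[35,7],[37,4],[40,2],[40,6],[41,1],[41,7],[44,4],[45,4],[45,5],[46,4],[48,2],[49,1],[49,7],[51,2],[52,4],[53,4],[56,4],[57,4],[57,5],[59,2],[60,1],[60,7],[61,4],[63,3],[63,7],[65,2],[66,4],[67,4],[68,4],[69,0],[70,4],[71,4],[74,2]]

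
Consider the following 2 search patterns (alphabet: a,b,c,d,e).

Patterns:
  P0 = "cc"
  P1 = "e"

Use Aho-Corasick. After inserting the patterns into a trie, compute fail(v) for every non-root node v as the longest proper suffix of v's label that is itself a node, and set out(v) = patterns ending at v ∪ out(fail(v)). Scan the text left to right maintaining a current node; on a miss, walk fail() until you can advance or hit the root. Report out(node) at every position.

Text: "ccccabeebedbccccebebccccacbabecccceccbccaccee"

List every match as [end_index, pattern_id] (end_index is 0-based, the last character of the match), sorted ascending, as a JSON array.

Build:
Trie nodes:
  n0 'ε': c→1 e→3
  n1 'c': c→2
  n2 'cc': ·  ←P0
  n3 'e': ·  ←P1

Failure links (BFS by depth):
  n1('c'): parent n0 fail=0; on 'c' 0 → fail=0;  out ∅∪∅=∅
  n3('e'): parent n0 fail=0; on 'e' 0 → fail=0;  out {1}∪∅={1}
  n2('cc'): parent n1 fail=0; on 'c' 0 → fail=1;  out {0}∪∅={0}

Scan:
[0] read 'c'  n0⇒n1
[1] read 'c'  n1⇒n2  ** P0@[0:1]
[2] read 'c'  n2⇒n2 (fail-walked)  ** P0@[1:2]
[3] read 'c'  n2⇒n2 (fail-walked)  ** P0@[2:3]
[4] read 'a'  n2⇒n0 (fail-walked)
[5] read 'b'  n0⇒n0
[6] read 'e'  n0⇒n3  ** P1@[6:6]
[7] read 'e'  n3⇒n3 (fail-walked)  ** P1@[7:7]
[8] read 'b'  n3⇒n0 (fail-walked)
[9] read 'e'  n0⇒n3  ** P1@[9:9]
[10] read 'd'  n3⇒n0 (fail-walked)
[11] read 'b'  n0⇒n0
[12] read 'c'  n0⇒n1
[13] read 'c'  n1⇒n2  ** P0@[12:13]
[14] read 'c'  n2⇒n2 (fail-walked)  ** P0@[13:14]
[15] read 'c'  n2⇒n2 (fail-walked)  ** P0@[14:15]
[16] read 'e'  n2⇒n3 (fail-walked)  ** P1@[16:16]
[17] read 'b'  n3⇒n0 (fail-walked)
[18] read 'e'  n0⇒n3  ** P1@[18:18]
[19] read 'b'  n3⇒n0 (fail-walked)
[20] read 'c'  n0⇒n1
[21] read 'c'  n1⇒n2  ** P0@[20:21]
[22] read 'c'  n2⇒n2 (fail-walked)  ** P0@[21:22]
[23] read 'c'  n2⇒n2 (fail-walked)  ** P0@[22:23]
[24] read 'a'  n2⇒n0 (fail-walked)
[25] read 'c'  n0⇒n1
[26] read 'b'  n1⇒n0 (fail-walked)
[27] read 'a'  n0⇒n0
[28] read 'b'  n0⇒n0
[29] read 'e'  n0⇒n3  ** P1@[29:29]
[30] read 'c'  n3⇒n1 (fail-walked)
[31] read 'c'  n1⇒n2  ** P0@[30:31]
[32] read 'c'  n2⇒n2 (fail-walked)  ** P0@[31:32]
[33] read 'c'  n2⇒n2 (fail-walked)  ** P0@[32:33]
[34] read 'e'  n2⇒n3 (fail-walked)  ** P1@[34:34]
[35] read 'c'  n3⇒n1 (fail-walked)
[36] read 'c'  n1⇒n2  ** P0@[35:36]
[37] read 'b'  n2⇒n0 (fail-walked)
[38] read 'c'  n0⇒n1
[39] read 'c'  n1⇒n2  ** P0@[38:39]
[40] read 'a'  n2⇒n0 (fail-walked)
[41] read 'c'  n0⇒n1
[42] read 'c'  n1⇒n2  ** P0@[41:42]
[43] read 'e'  n2⇒n3 (fail-walked)  ** P1@[43:43]
[44] read 'e'  n3⇒n3 (fail-walked)  ** P1@[44:44]

Matches: [[1,0],[2,0],[3,0],[6,1],[7,1],[9,1],[13,0],[14,0],[15,0],[16,1],[18,1],[21,0],[22,0],[23,0],[29,1],[31,0],[32,0],[33,0],[34,1],[36,0],[39,0],[42,0],[43,1],[44,1]]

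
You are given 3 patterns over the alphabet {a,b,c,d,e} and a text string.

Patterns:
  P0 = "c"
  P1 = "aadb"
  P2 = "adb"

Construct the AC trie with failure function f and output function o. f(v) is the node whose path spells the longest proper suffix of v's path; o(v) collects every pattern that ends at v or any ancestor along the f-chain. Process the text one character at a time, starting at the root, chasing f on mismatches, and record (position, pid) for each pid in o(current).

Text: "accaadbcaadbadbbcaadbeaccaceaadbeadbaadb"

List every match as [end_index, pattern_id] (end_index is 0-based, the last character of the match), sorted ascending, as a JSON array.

Build:
Trie nodes:
  0='ε' goto a→2 c→1
  1='c' goto ·  [P0 ends]
  2='a' goto a→3 d→6
  3='aa' goto d→4
  4='aad' goto b→5
  5='aadb' goto ·  [P1 ends]
  6='ad' goto b→7
  7='adb' goto ·  [P2 ends]

Failure links (BFS by depth):
  fail(1) 'c': from fail(0)=0 chase 'c': 0 ⇒ 0;  out={0}∪out(0)={0}
  fail(2) 'a': from fail(0)=0 chase 'a': 0 ⇒ 0;  out=∅∪out(0)=∅
  fail(3) 'aa': from fail(2)=0 chase 'a': 0 ⇒ 2;  out=∅∪out(2)=∅
  fail(6) 'ad': from fail(2)=0 chase 'd': 0 ⇒ 0;  out=∅∪out(0)=∅
  fail(4) 'aad': from fail(3)=2 chase 'd': 2 ⇒ 6;  out=∅∪out(6)=∅
  fail(7) 'adb': from fail(6)=0 chase 'b': 0 ⇒ 0;  out={2}∪out(0)={2}
  fail(5) 'aadb': from fail(4)=6 chase 'b': 6 ⇒ 7;  out={1}∪out(7)={1,2}

Scan:
[0] read 'a'  n0⇒n2
[1] read 'c'  n2⇒n1 (via fail)  ** P0@[1:1]
[2] read 'c'  n1⇒n1 (via fail)  ** P0@[2:2]
[3] read 'a'  n1⇒n2 (via fail)
[4] read 'a'  n2⇒n3
[5] read 'd'  n3⇒n4
[6] read 'b'  n4⇒n5  ** P1@[3:6],P2@[4:6]
[7] read 'c'  n5⇒n1 (via fail)  ** P0@[7:7]
[8] read 'a'  n1⇒n2 (via fail)
[9] read 'a'  n2⇒n3
[10] read 'd'  n3⇒n4
[11] read 'b'  n4⇒n5  ** P1@[8:11],P2@[9:11]
[12] read 'a'  n5⇒n2 (via fail)
[13] read 'd'  n2⇒n6
[14] read 'b'  n6⇒n7  ** P2@[12:14]
[15] read 'b'  n7⇒n0 (via fail)
[16] read 'c'  n0⇒n1  ** P0@[16:16]
[17] read 'a'  n1⇒n2 (via fail)
[18] read 'a'  n2⇒n3
[19] read 'd'  n3⇒n4
[20] read 'b'  n4⇒n5  ** P1@[17:20],P2@[18:20]
[21] read 'e'  n5⇒n0 (via fail)
[22] read 'a'  n0⇒n2
[23] read 'c'  n2⇒n1 (via fail)  ** P0@[23:23]
[24] read 'c'  n1⇒n1 (via fail)  ** P0@[24:24]
[25] read 'a'  n1⇒n2 (via fail)
[26] read 'c'  n2⇒n1 (via fail)  ** P0@[26:26]
[27] read 'e'  n1⇒n0 (via fail)
[28] read 'a'  n0⇒n2
[29] read 'a'  n2⇒n3
[30] read 'd'  n3⇒n4
[31] read 'b'  n4⇒n5  ** P1@[28:31],P2@[29:31]
[32] read 'e'  n5⇒n0 (via fail)
[33] read 'a'  n0⇒n2
[34] read 'd'  n2⇒n6
[35] read 'b'  n6⇒n7  ** P2@[33:35]
[36] read 'a'  n7⇒n2 (via fail)
[37] read 'a'  n2⇒n3
[38] read 'd'  n3⇒n4
[39] read 'b'  n4⇒n5  ** P1@[36:39],P2@[37:39]

All matches (sorted): [[1,0],[2,0],[6,1],[6,2],[7,0],[11,1],[11,2],[14,2],[16,0],[20,1],[20,2],[23,0],[24,0],[26,0],[31,1],[31,2],[35,2],[39,1],[39,2]]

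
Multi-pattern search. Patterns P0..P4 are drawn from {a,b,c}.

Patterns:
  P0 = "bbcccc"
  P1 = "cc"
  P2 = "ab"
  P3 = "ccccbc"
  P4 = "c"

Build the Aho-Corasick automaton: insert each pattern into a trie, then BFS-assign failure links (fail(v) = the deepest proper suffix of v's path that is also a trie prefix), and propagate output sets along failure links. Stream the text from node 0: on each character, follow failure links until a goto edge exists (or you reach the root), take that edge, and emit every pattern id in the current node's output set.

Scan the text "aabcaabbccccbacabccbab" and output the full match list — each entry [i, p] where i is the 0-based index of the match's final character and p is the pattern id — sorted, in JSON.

Construct AC machine:
Trie (insert patterns):
  n0 'ε': a→9 b→1 c→7
  n1 'b': b→2
  n2 'bb': c→3
  n3 'bbc': c→4
  n4 'bbcc': c→5
  n5 'bbccc': c→6
  n6 'bbcccc': ·  ←P0
  n7 'c': c→8  ←P4
  n8 'cc': c→11  ←P1
  n9 'a': b→10
  n10 'ab': ·  ←P2
  n11 'ccc': c→12
  n12 'cccc': b→13
  n13 'ccccb': c→14
  n14 'ccccbc': ·  ←P3

BFS fail/out derivation:
  n1('b'): parent n0 fail=0; on 'b' 0 → fail=0;  out ∅∪∅=∅
  n7('c'): parent n0 fail=0; on 'c' 0 → fail=0;  out {4}∪∅={4}
  n9('a'): parent n0 fail=0; on 'a' 0 → fail=0;  out ∅∪∅=∅
  n2('bb'): parent n1 fail=0; on 'b' 0 → fail=1;  out ∅∪∅=∅
  n8('cc'): parent n7 fail=0; on 'c' 0 → fail=7;  out {1}∪{4}={1,4}
  n10('ab'): parent n9 fail=0; on 'b' 0 → fail=1;  out {2}∪∅={2}
  n3('bbc'): parent n2 fail=1; on 'c' 1→0 → fail=7;  out ∅∪{4}={4}
  n11('ccc'): parent n8 fail=7; on 'c' 7 → fail=8;  out ∅∪{1,4}={1,4}
  n4('bbcc'): parent n3 fail=7; on 'c' 7 → fail=8;  out ∅∪{1,4}={1,4}
  n12('cccc'): parent n11 fail=8; on 'c' 8 → fail=11;  out ∅∪{1,4}={1,4}
  n5('bbccc'): parent n4 fail=8; on 'c' 8 → fail=11;  out ∅∪{1,4}={1,4}
  n13('ccccb'): parent n12 fail=11; on 'b' 11→8→7→0 → fail=1;  out ∅∪∅=∅
  n6('bbcccc'): parent n5 fail=11; on 'c' 11 → fail=12;  out {0}∪{1,4}={0,1,4}
  n14('ccccbc'): parent n13 fail=1; on 'c' 1→0 → fail=7;  out {3}∪{4}={3,4}

Text stream:
i=0 'a': node 0→9
i=1 'a': node 9→9 (via fail)
i=2 'b': node 9→10  ** P2@[1:2]
i=3 'c': node 10→7 (via fail)  ** P4@[3:3]
i=4 'a': node 7→9 (via fail)
i=5 'a': node 9→9 (via fail)
i=6 'b': node 9→10  ** P2@[5:6]
i=7 'b': node 10→2 (via fail)
i=8 'c': node 2→3  ** P4@[8:8]
i=9 'c': node 3→4  ** P1@[8:9],P4@[9:9]
i=10 'c': node 4→5  ** P1@[9:10],P4@[10:10]
i=11 'c': node 5→6  ** P0@[6:11],P1@[10:11],P4@[11:11]
i=12 'b': node 6→13 (via fail)
i=13 'a': node 13→9 (via fail)
i=14 'c': node 9→7 (via fail)  ** P4@[14:14]
i=15 'a': node 7→9 (via fail)
i=16 'b': node 9→10  ** P2@[15:16]
i=17 'c': node 10→7 (via fail)  ** P4@[17:17]
i=18 'c': node 7→8  ** P1@[17:18],P4@[18:18]
i=19 'b': node 8→1 (via fail)
i=20 'a': node 1→9 (via fail)
i=21 'b': node 9→10  ** P2@[20:21]

Matches: [[2,2],[3,4],[6,2],[8,4],[9,1],[9,4],[10,1],[10,4],[11,0],[11,1],[11,4],[14,4],[16,2],[17,4],[18,1],[18,4],[21,2]]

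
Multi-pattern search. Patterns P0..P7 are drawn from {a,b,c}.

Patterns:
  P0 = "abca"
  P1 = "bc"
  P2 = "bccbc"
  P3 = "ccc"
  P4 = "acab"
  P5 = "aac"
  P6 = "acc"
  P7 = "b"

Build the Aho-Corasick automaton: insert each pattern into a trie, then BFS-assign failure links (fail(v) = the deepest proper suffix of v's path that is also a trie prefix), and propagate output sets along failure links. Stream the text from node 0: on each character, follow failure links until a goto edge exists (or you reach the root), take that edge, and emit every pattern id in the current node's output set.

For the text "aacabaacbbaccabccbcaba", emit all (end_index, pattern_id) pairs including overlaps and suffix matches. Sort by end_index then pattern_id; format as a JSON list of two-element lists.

Build automaton:
Trie (insert patterns):
  0='ε' goto a→1 b→5 c→10
  1='a' goto a→16 b→2 c→13
  2='ab' goto c→3
  3='abc' goto a→4
  4='abca' goto ·  ←P0
  5='b' goto c→6  ←P7
  6='bc' goto c→7  ←P1
  7='bcc' goto b→8
  8='bccb' goto c→9
  9='bccbc' goto ·  ←P2
  10='c' goto c→11
  11='cc' goto c→12
  12='ccc' goto ·  ←P3
  13='ac' goto a→14 c→18
  14='aca' goto b→15
  15='acab' goto ·  ←P4
  16='aa' goto c→17
  17='aac' goto ·  ←P5
  18='acc' goto ·  ←P6

BFS fail/out derivation:
  n1('a'): parent n0 fail=0; on 'a' 0 → fail=0;  out ∅∪∅=∅
  n5('b'): parent n0 fail=0; on 'b' 0 → fail=0;  out {7}∪∅={7}
  n10('c'): parent n0 fail=0; on 'c' 0 → fail=0;  out ∅∪∅=∅
  n2('ab'): parent n1 fail=0; on 'b' 0 → fail=5;  out ∅∪{7}={7}
  n6('bc'): parent n5 fail=0; on 'c' 0 → fail=10;  out {1}∪∅={1}
  n11('cc'): parent n10 fail=0; on 'c' 0 → fail=10;  out ∅∪∅=∅
  n13('ac'): parent n1 fail=0; on 'c' 0 → fail=10;  out ∅∪∅=∅
  n16('aa'): parent n1 fail=0; on 'a' 0 → fail=1;  out ∅∪∅=∅
  n3('abc'): parent n2 fail=5; on 'c' 5 → fail=6;  out ∅∪{1}={1}
  n7('bcc'): parent n6 fail=10; on 'c' 10 → fail=11;  out ∅∪∅=∅
  n12('ccc'): parent n11 fail=10; on 'c' 10 → fail=11;  out {3}∪∅={3}
  n14('aca'): parent n13 fail=10; on 'a' 10→0 → fail=1;  out ∅∪∅=∅
  n17('aac'): parent n16 fail=1; on 'c' 1 → fail=13;  out {5}∪∅={5}
  n18('acc'): parent n13 fail=10; on 'c' 10 → fail=11;  out {6}∪∅={6}
  n4('abca'): parent n3 fail=6; on 'a' 6→10→0 → fail=1;  out {0}∪∅={0}
  n8('bccb'): parent n7 fail=11; on 'b' 11→10→0 → fail=5;  out ∅∪{7}={7}
  n15('acab'): parent n14 fail=1; on 'b' 1 → fail=2;  out {4}∪{7}={4,7}
  n9('bccbc'): parent n8 fail=5; on 'c' 5 → fail=6;  out {2}∪{1}={1,2}

Run:
[0] read 'a'  n0⇒n1
[1] read 'a'  n1⇒n16
[2] read 'c'  n16⇒n17  ** P5@[0:2]
[3] read 'a'  n17⇒n14 ·f
[4] read 'b'  n14⇒n15  ** P4@[1:4],P7@[4:4]
[5] read 'a'  n15⇒n1 ·f
[6] read 'a'  n1⇒n16
[7] read 'c'  n16⇒n17  ** P5@[5:7]
[8] read 'b'  n17⇒n5 ·f  ** P7@[8:8]
[9] read 'b'  n5⇒n5 ·f  ** P7@[9:9]
[10] read 'a'  n5⇒n1 ·f
[11] read 'c'  n1⇒n13
[12] read 'c'  n13⇒n18  ** P6@[10:12]
[13] read 'a'  n18⇒n1 ·f
[14] read 'b'  n1⇒n2  ** P7@[14:14]
[15] read 'c'  n2⇒n3  ** P1@[14:15]
[16] read 'c'  n3⇒n7 ·f
[17] read 'b'  n7⇒n8  ** P7@[17:17]
[18] read 'c'  n8⇒n9  ** P1@[17:18],P2@[14:18]
[19] read 'a'  n9⇒n1 ·f
[20] read 'b'  n1⇒n2  ** P7@[20:20]
[21] read 'a'  n2⇒n1 ·f

All matches (sorted): [[2,5],[4,4],[4,7],[7,5],[8,7],[9,7],[12,6],[14,7],[15,1],[17,7],[18,1],[18,2],[20,7]]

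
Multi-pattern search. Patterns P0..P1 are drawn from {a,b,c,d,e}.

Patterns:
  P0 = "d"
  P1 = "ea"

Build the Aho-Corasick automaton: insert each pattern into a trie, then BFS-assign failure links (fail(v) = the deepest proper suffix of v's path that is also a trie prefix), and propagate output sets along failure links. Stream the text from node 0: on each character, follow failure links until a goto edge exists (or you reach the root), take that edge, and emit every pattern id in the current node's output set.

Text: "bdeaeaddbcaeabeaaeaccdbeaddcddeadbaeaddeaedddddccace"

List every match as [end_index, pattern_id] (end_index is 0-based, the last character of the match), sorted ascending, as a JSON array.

Build automaton:
Trie nodes:
  0='ε' goto d→1 e→2
  1='d' goto ·  [P0 ends]
  2='e' goto a→3
  3='ea' goto ·  [P1 ends]

Failure links (BFS by depth):
  n1('d'): parent n0 fail=0; on 'd' 0 → fail=0;  out {0}∪∅={0}
  n2('e'): parent n0 fail=0; on 'e' 0 → fail=0;  out ∅∪∅=∅
  n3('ea'): parent n2 fail=0; on 'a' 0 → fail=0;  out {1}∪∅={1}

Text stream:
[0] read 'b'  n0⇒n0
[1] read 'd'  n0⇒n1  emit P0@[1:1]
[2] read 'e'  n1⇒n2 (via fail)
[3] read 'a'  n2⇒n3  emit P1@[2:3]
[4] read 'e'  n3⇒n2 (via fail)
[5] read 'a'  n2⇒n3  emit P1@[4:5]
[6] read 'd'  n3⇒n1 (via fail)  emit P0@[6:6]
[7] read 'd'  n1⇒n1 (via fail)  emit P0@[7:7]
[8] read 'b'  n1⇒n0 (via fail)
[9] read 'c'  n0⇒n0
[10] read 'a'  n0⇒n0
[11] read 'e'  n0⇒n2
[12] read 'a'  n2⇒n3  emit P1@[11:12]
[13] read 'b'  n3⇒n0 (via fail)
[14] read 'e'  n0⇒n2
[15] read 'a'  n2⇒n3  emit P1@[14:15]
[16] read 'a'  n3⇒n0 (via fail)
[17] read 'e'  n0⇒n2
[18] read 'a'  n2⇒n3  emit P1@[17:18]
[19] read 'c'  n3⇒n0 (via fail)
[20] read 'c'  n0⇒n0
[21] read 'd'  n0⇒n1  emit P0@[21:21]
[22] read 'b'  n1⇒n0 (via fail)
[23] read 'e'  n0⇒n2
[24] read 'a'  n2⇒n3  emit P1@[23:24]
[25] read 'd'  n3⇒n1 (via fail)  emit P0@[25:25]
[26] read 'd'  n1⇒n1 (via fail)  emit P0@[26:26]
[27] read 'c'  n1⇒n0 (via fail)
[28] read 'd'  n0⇒n1  emit P0@[28:28]
[29] read 'd'  n1⇒n1 (via fail)  emit P0@[29:29]
[30] read 'e'  n1⇒n2 (via fail)
[31] read 'a'  n2⇒n3  emit P1@[30:31]
[32] read 'd'  n3⇒n1 (via fail)  emit P0@[32:32]
[33] read 'b'  n1⇒n0 (via fail)
[34] read 'a'  n0⇒n0
[35] read 'e'  n0⇒n2
[36] read 'a'  n2⇒n3  emit P1@[35:36]
[37] read 'd'  n3⇒n1 (via fail)  emit P0@[37:37]
[38] read 'd'  n1⇒n1 (via fail)  emit P0@[38:38]
[39] read 'e'  n1⇒n2 (via fail)
[40] read 'a'  n2⇒n3  emit P1@[39:40]
[41] read 'e'  n3⇒n2 (via fail)
[42] read 'd'  n2⇒n1 (via fail)  emit P0@[42:42]
[43] read 'd'  n1⇒n1 (via fail)  emit P0@[43:43]
[44] read 'd'  n1⇒n1 (via fail)  emit P0@[44:44]
[45] read 'd'  n1⇒n1 (via fail)  emit P0@[45:45]
[46] read 'd'  n1⇒n1 (via fail)  emit P0@[46:46]
[47] read 'c'  n1⇒n0 (via fail)
[48] read 'c'  n0⇒n0
[49] read 'a'  n0⇒n0
[50] read 'c'  n0⇒n0
[51] read 'e'  n0⇒n2

All matches (sorted): [[1,0],[3,1],[5,1],[6,0],[7,0],[12,1],[15,1],[18,1],[21,0],[24,1],[25,0],[26,0],[28,0],[29,0],[31,1],[32,0],[36,1],[37,0],[38,0],[40,1],[42,0],[43,0],[44,0],[45,0],[46,0]]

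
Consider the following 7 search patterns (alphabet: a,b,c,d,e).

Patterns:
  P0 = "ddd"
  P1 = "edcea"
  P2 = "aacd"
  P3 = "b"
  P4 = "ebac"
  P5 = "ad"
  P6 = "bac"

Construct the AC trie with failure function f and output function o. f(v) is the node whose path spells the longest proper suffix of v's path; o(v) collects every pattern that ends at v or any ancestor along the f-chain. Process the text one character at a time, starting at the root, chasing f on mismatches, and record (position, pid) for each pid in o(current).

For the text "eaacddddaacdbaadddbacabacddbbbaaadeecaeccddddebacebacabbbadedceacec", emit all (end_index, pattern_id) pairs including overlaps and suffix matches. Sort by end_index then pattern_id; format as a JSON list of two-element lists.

Construct AC machine:
Trie (insert patterns):
  0='ε' goto a→9 b→13 d→1 e→4
  1='d' goto d→2
  2='dd' goto d→3
  3='ddd' goto ·  [P0 ends]
  4='e' goto b→14 d→5
  5='ed' goto c→6
  6='edc' goto e→7
  7='edce' goto a→8
  8='edcea' goto ·  [P1 ends]
  9='a' goto a→10 d→17
  10='aa' goto c→11
  11='aac' goto d→12
  12='aacd' goto ·  [P2 ends]
  13='b' goto a→18  [P3 ends]
  14='eb' goto a→15
  15='eba' goto c→16
  16='ebac' goto ·  [P4 ends]
  17='ad' goto ·  [P5 ends]
  18='ba' goto c→19
  19='bac' goto ·  [P6 ends]

Failure links (BFS by depth):
  n1('d'): parent n0 fail=0; on 'd' 0 → fail=0;  out ∅∪∅=∅
  n4('e'): parent n0 fail=0; on 'e' 0 → fail=0;  out ∅∪∅=∅
  n9('a'): parent n0 fail=0; on 'a' 0 → fail=0;  out ∅∪∅=∅
  n13('b'): parent n0 fail=0; on 'b' 0 → fail=0;  out {3}∪∅={3}
  n2('dd'): parent n1 fail=0; on 'd' 0 → fail=1;  out ∅∪∅=∅
  n5('ed'): parent n4 fail=0; on 'd' 0 → fail=1;  out ∅∪∅=∅
  n10('aa'): parent n9 fail=0; on 'a' 0 → fail=9;  out ∅∪∅=∅
  n14('eb'): parent n4 fail=0; on 'b' 0 → fail=13;  out ∅∪{3}={3}
  n17('ad'): parent n9 fail=0; on 'd' 0 → fail=1;  out {5}∪∅={5}
  n18('ba'): parent n13 fail=0; on 'a' 0 → fail=9;  out ∅∪∅=∅
  n3('ddd'): parent n2 fail=1; on 'd' 1 → fail=2;  out {0}∪∅={0}
  n6('edc'): parent n5 fail=1; on 'c' 1→0 → fail=0;  out ∅∪∅=∅
  n11('aac'): parent n10 fail=9; on 'c' 9→0 → fail=0;  out ∅∪∅=∅
  n15('eba'): parent n14 fail=13; on 'a' 13 → fail=18;  out ∅∪∅=∅
  n19('bac'): parent n18 fail=9; on 'c' 9→0 → fail=0;  out {6}∪∅={6}
  n7('edce'): parent n6 fail=0; on 'e' 0 → fail=4;  out ∅∪∅=∅
  n12('aacd'): parent n11 fail=0; on 'd' 0 → fail=1;  out {2}∪∅={2}
  n16('ebac'): parent n15 fail=18; on 'c' 18 → fail=19;  out {4}∪{6}={4,6}
  n8('edcea'): parent n7 fail=4; on 'a' 4→0 → fail=9;  out {1}∪∅={1}

Run:
i=0 'e': node 0→4
i=1 'a': node 4→9 (via fail)
i=2 'a': node 9→10
i=3 'c': node 10→11
i=4 'd': node 11→12  ** P2@[1:4]
i=5 'd': node 12→2 (via fail)
i=6 'd': node 2→3  ** P0@[4:6]
i=7 'd': node 3→3 (via fail)  ** P0@[5:7]
i=8 'a': node 3→9 (via fail)
i=9 'a': node 9→10
i=10 'c': node 10→11
i=11 'd': node 11→12  ** P2@[8:11]
i=12 'b': node 12→13 (via fail)  ** P3@[12:12]
i=13 'a': node 13→18
i=14 'a': node 18→10 (via fail)
i=15 'd': node 10→17 (via fail)  ** P5@[14:15]
i=16 'd': node 17→2 (via fail)
i=17 'd': node 2→3  ** P0@[15:17]
i=18 'b': node 3→13 (via fail)  ** P3@[18:18]
i=19 'a': node 13→18
i=20 'c': node 18→19  ** P6@[18:20]
i=21 'a': node 19→9 (via fail)
i=22 'b': node 9→13 (via fail)  ** P3@[22:22]
i=23 'a': node 13→18
i=24 'c': node 18→19  ** P6@[22:24]
i=25 'd': node 19→1 (via fail)
i=26 'd': node 1→2
i=27 'b': node 2→13 (via fail)  ** P3@[27:27]
i=28 'b': node 13→13 (via fail)  ** P3@[28:28]
i=29 'b': node 13→13 (via fail)  ** P3@[29:29]
i=30 'a': node 13→18
i=31 'a': node 18→10 (via fail)
i=32 'a': node 10→10 (via fail)
i=33 'd': node 10→17 (via fail)  ** P5@[32:33]
i=34 'e': node 17→4 (via fail)
i=35 'e': node 4→4 (via fail)
i=36 'c': node 4→0 (via fail)
i=37 'a': node 0→9
i=38 'e': node 9→4 (via fail)
i=39 'c': node 4→0 (via fail)
i=40 'c': node 0→0
i=41 'd': node 0→1
i=42 'd': node 1→2
i=43 'd': node 2→3  ** P0@[41:43]
i=44 'd': node 3→3 (via fail)  ** P0@[42:44]
i=45 'e': node 3→4 (via fail)
i=46 'b': node 4→14  ** P3@[46:46]
i=47 'a': node 14→15
i=48 'c': node 15→16  ** P4@[45:48],P6@[46:48]
i=49 'e': node 16→4 (via fail)
i=50 'b': node 4→14  ** P3@[50:50]
i=51 'a': node 14→15
i=52 'c': node 15→16  ** P4@[49:52],P6@[50:52]
i=53 'a': node 16→9 (via fail)
i=54 'b': node 9→13 (via fail)  ** P3@[54:54]
i=55 'b': node 13→13 (via fail)  ** P3@[55:55]
i=56 'b': node 13→13 (via fail)  ** P3@[56:56]
i=57 'a': node 13→18
i=58 'd': node 18→17 (via fail)  ** P5@[57:58]
i=59 'e': node 17→4 (via fail)
i=60 'd': node 4→5
i=61 'c': node 5→6
i=62 'e': node 6→7
i=63 'a': node 7→8  ** P1@[59:63]
i=64 'c': node 8→0 (via fail)
i=65 'e': node 0→4
i=66 'c': node 4→0 (via fail)

All matches (sorted): [[4,2],[6,0],[7,0],[11,2],[12,3],[15,5],[17,0],[18,3],[20,6],[22,3],[24,6],[27,3],[28,3],[29,3],[33,5],[43,0],[44,0],[46,3],[48,4],[48,6],[50,3],[52,4],[52,6],[54,3],[55,3],[56,3],[58,5],[63,1]]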